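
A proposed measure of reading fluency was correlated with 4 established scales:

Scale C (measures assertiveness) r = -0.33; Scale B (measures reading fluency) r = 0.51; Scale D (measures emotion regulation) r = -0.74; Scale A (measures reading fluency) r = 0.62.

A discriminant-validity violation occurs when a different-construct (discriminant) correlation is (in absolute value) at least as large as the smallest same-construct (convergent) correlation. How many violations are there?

1

Convergent (same construct = reading fluency): Scale B, Scale A.
Smallest convergent = 0.51. Discriminant |r|: 0.33, 0.74; count ≥ 0.51 → 1.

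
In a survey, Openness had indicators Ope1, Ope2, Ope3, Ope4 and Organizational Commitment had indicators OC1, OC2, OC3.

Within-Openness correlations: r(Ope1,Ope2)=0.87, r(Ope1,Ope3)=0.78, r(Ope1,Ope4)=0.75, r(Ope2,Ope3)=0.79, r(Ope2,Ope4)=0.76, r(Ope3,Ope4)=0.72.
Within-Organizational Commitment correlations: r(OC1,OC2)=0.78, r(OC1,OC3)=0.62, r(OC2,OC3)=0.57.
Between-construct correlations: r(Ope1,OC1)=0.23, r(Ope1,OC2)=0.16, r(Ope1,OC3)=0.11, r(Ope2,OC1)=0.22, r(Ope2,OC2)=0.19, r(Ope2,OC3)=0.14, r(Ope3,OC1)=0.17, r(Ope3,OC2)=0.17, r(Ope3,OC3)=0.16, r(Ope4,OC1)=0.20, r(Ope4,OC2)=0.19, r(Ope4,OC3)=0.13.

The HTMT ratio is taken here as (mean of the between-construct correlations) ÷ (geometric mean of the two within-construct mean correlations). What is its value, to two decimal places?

Mean between = 2.07/12 = 0.1725.
Mean within-Ope = 4.67/6 = 0.7783; mean within-OC = 1.97/3 = 0.6567.
Geometric mean = √(0.7783 × 0.6567) = 0.7149.
HTMT = 0.1725 / 0.7149 = 0.24.

0.24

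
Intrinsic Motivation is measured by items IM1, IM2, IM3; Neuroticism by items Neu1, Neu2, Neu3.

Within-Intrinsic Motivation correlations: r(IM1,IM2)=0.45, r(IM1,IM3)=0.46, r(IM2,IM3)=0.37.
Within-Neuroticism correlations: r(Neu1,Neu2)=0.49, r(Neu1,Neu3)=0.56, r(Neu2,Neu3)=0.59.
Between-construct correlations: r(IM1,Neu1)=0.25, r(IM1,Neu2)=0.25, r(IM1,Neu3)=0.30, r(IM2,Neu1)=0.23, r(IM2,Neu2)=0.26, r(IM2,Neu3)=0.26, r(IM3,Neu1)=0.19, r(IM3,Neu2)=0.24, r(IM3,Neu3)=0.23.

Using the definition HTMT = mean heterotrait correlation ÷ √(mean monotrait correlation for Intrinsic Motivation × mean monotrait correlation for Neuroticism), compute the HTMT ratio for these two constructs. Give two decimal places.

0.51

Mean heterotrait r = 2.21/9 = 0.2456.
Mean within-IM = 1.28/3 = 0.4267; mean within-Neu = 1.64/3 = 0.5467.
Geometric mean = √(0.4267 × 0.5467) = 0.4830.
HTMT = 0.2456 / 0.4830 = 0.51.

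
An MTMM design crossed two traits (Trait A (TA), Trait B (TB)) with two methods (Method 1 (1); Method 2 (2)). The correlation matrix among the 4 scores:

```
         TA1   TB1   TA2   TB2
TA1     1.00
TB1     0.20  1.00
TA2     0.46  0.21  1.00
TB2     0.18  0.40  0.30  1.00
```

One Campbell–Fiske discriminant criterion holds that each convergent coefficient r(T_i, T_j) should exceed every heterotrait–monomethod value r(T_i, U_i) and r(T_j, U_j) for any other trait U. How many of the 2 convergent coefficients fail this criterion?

0

Convergent coefficients and their comparison sets:
TA (methods 1·2): 0.46 vs {0.20, 0.30} → pass.
TB (methods 1·2): 0.40 vs {0.20, 0.30} → pass.
0 of 2 fail.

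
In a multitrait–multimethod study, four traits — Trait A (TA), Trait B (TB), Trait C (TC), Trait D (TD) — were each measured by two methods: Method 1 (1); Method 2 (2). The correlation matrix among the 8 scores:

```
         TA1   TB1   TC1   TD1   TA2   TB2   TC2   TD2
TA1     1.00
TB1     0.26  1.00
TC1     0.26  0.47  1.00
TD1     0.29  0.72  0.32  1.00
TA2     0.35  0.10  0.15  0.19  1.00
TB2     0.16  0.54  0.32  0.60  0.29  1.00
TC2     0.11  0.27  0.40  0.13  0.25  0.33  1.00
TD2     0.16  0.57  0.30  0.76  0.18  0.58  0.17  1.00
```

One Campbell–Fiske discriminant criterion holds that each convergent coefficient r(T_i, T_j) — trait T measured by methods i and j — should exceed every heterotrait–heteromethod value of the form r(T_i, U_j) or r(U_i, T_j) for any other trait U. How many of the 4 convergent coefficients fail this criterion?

1

Convergent coefficients and their comparison sets:
TA (methods 1·2): 0.35 vs {0.16, 0.10, 0.11, 0.15, 0.16, 0.19} → pass.
TB (methods 1·2): 0.54 vs {0.10, 0.16, 0.27, 0.32, 0.57, 0.60} → fail.
TC (methods 1·2): 0.40 vs {0.15, 0.11, 0.32, 0.27, 0.30, 0.13} → pass.
TD (methods 1·2): 0.76 vs {0.19, 0.16, 0.60, 0.57, 0.13, 0.30} → pass.
1 of 4 fail.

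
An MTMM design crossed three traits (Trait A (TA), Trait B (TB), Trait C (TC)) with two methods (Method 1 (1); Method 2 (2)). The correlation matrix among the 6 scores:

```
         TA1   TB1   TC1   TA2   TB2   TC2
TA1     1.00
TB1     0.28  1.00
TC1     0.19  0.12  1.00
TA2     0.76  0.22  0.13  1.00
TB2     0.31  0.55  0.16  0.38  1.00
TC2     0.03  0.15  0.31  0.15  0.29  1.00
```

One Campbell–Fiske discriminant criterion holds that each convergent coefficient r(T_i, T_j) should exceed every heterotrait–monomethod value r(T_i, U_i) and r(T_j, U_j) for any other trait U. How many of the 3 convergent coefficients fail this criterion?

0

Each convergent coefficient versus the relevant comparison correlations:
TA (methods 1·2): 0.76 vs {0.28, 0.38, 0.19, 0.15} → pass.
TB (methods 1·2): 0.55 vs {0.28, 0.38, 0.12, 0.29} → pass.
TC (methods 1·2): 0.31 vs {0.19, 0.15, 0.12, 0.29} → pass.
0 of 3 fail.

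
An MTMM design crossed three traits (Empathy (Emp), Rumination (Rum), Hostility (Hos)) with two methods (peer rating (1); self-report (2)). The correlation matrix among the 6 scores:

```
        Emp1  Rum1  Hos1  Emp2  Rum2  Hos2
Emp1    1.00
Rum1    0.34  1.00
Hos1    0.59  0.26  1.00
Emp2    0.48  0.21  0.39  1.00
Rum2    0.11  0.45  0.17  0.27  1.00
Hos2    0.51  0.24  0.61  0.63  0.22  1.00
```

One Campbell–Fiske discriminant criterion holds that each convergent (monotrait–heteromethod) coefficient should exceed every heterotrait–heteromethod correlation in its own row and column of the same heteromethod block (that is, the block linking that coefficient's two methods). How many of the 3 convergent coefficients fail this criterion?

1

Checking each validity diagonal entry against its comparison values:
Emp (methods 1·2): 0.48 vs {0.11, 0.21, 0.51, 0.39} → fail.
Rum (methods 1·2): 0.45 vs {0.21, 0.11, 0.24, 0.17} → pass.
Hos (methods 1·2): 0.61 vs {0.39, 0.51, 0.17, 0.24} → pass.
1 of 3 fail.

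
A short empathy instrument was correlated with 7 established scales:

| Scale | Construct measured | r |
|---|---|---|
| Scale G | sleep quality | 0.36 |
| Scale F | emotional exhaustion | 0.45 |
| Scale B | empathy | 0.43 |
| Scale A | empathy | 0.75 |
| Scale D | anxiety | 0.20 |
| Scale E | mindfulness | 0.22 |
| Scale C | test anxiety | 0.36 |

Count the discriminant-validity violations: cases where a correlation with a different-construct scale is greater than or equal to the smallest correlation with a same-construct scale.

Convergent (same construct = empathy): Scale B, Scale A.
Smallest convergent = 0.43. Discriminant values: 0.36, 0.45, 0.20, 0.22, 0.36; count ≥ 0.43 → 1.

1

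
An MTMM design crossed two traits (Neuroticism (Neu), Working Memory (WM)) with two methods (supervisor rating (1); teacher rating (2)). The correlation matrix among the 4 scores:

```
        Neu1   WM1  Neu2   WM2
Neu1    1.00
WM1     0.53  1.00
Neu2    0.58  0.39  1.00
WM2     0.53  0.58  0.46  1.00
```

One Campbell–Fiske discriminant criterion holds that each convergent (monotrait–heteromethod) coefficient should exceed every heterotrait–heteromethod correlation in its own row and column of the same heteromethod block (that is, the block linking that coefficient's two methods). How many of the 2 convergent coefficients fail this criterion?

0

Each convergent coefficient versus the relevant comparison correlations:
Neu (methods 1·2): 0.58 vs {0.53, 0.39} → pass.
WM (methods 1·2): 0.58 vs {0.39, 0.53} → pass.
0 of 2 fail.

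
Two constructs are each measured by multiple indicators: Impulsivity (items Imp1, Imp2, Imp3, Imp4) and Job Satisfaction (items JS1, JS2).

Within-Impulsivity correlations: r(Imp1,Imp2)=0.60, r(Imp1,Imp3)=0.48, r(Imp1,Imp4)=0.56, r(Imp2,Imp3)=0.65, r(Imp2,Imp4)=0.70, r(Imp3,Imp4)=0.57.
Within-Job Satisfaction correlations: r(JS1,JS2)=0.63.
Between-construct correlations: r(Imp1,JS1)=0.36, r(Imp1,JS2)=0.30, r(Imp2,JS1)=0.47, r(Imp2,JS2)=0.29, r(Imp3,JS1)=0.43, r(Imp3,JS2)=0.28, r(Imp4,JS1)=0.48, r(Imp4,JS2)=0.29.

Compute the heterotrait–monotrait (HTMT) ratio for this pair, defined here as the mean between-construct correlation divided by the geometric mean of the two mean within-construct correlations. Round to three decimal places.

0.593

Mean heterotrait r = 2.90/8 = 0.3625.
Mean within-Imp = 3.56/6 = 0.5933; mean within-JS = 0.63/1 = 0.6300.
Geometric mean = √(0.5933 × 0.6300) = 0.6114.
HTMT = 0.3625 / 0.6114 = 0.593.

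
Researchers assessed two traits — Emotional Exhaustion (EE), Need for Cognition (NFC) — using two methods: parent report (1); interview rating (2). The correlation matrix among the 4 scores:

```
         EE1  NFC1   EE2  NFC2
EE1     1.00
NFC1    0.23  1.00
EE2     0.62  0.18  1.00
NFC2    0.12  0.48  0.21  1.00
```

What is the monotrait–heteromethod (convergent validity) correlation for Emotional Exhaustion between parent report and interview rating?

Same trait (EE), different methods: r(EE1, EE2) = 0.62.

0.62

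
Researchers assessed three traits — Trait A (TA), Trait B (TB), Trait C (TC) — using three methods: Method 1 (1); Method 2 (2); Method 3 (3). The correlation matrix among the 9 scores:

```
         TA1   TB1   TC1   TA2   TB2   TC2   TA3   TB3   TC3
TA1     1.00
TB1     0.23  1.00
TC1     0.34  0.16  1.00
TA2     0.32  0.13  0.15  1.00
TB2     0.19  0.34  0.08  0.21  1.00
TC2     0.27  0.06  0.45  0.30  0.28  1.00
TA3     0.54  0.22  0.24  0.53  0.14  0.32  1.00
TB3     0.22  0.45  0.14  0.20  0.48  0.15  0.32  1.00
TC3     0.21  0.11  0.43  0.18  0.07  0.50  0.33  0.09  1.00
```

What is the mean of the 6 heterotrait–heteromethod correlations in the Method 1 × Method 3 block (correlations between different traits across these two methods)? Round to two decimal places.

HTHM values (method 1 × method 3): 0.22, 0.21, 0.22, 0.11, 0.24, 0.14; mean = 1.14/6 = 0.19.

0.19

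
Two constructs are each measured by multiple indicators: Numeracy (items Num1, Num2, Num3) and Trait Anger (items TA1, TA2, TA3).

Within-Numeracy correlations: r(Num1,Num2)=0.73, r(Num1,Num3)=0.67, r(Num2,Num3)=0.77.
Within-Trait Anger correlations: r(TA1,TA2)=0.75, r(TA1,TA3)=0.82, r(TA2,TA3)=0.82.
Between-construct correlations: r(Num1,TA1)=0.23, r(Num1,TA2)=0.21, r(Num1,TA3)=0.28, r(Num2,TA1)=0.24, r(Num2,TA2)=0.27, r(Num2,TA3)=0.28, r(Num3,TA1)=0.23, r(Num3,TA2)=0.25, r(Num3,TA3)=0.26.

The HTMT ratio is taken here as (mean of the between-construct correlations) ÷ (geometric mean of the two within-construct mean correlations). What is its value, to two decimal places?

Mean between = 2.25/9 = 0.2500.
Mean within-Num = 2.17/3 = 0.7233; mean within-TA = 2.39/3 = 0.7967.
Geometric mean = √(0.7233 × 0.7967) = 0.7591.
HTMT = 0.2500 / 0.7591 = 0.33.

0.33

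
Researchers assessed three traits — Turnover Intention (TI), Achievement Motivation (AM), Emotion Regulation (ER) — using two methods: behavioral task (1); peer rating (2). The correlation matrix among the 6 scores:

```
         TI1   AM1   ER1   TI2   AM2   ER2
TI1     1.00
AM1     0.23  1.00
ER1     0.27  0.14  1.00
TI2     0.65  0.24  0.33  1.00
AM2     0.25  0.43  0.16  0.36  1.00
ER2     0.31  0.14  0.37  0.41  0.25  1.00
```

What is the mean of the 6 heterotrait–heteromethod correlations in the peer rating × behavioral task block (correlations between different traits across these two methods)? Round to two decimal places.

0.24

HTHM values (method 2 × method 1): 0.24, 0.33, 0.25, 0.16, 0.31, 0.14; mean = 1.43/6 = 0.24.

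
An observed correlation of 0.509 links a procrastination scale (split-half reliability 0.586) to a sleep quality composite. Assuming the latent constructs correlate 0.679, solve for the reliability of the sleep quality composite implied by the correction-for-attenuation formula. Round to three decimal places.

r_true = r_obs / √(r_xx · r_yy) ⇒ 0.679 = 0.509 / √(0.586 · r_yy).
√(0.586 · r_yy) = 0.509 / 0.679 = 0.7496; 0.586 · r_yy = 0.5619; r_yy = 0.5619 / 0.586 ≈ 0.959.

0.959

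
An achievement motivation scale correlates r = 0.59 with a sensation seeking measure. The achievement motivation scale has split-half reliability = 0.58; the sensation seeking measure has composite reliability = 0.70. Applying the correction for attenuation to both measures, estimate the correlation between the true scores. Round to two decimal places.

r_true = r_obs / √(r_xx · r_yy) = 0.59 / √(0.58 × 0.70) = 0.59 / √0.4060 = 0.59 / 0.6372 ≈ 0.93.

0.93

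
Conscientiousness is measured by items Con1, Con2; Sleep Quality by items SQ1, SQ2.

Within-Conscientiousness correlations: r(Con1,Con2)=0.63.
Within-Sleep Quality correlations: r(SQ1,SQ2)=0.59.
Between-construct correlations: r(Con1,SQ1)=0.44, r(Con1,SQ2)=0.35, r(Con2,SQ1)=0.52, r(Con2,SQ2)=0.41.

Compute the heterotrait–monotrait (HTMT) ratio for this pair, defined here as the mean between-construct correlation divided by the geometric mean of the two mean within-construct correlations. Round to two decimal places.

Mean heterotrait r = 1.72/4 = 0.4300.
Mean within-Con = 0.63/1 = 0.6300; mean within-SQ = 0.59/1 = 0.5900.
Geometric mean = √(0.6300 × 0.5900) = 0.6097.
HTMT = 0.4300 / 0.6097 = 0.71.

0.71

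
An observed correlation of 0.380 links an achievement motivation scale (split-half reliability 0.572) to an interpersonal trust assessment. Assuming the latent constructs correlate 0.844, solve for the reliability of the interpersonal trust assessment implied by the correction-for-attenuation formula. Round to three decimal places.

0.354

r_true = r_obs / √(r_xx · r_yy) ⇒ 0.844 = 0.380 / √(0.572 · r_yy).
√(0.572 · r_yy) = 0.380 / 0.844 = 0.4502; 0.572 · r_yy = 0.2027; r_yy = 0.2027 / 0.572 ≈ 0.354.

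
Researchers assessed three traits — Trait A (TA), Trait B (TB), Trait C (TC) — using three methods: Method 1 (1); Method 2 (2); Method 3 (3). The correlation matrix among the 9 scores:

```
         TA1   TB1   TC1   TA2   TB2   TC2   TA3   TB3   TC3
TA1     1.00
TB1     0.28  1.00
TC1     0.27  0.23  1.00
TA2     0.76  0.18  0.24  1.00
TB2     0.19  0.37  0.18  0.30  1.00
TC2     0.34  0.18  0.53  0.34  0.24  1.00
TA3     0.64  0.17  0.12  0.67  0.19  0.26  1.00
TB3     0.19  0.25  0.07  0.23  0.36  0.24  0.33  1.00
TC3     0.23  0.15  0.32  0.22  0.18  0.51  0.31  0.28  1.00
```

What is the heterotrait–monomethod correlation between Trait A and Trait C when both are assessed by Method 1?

0.27

Different traits, same method: r(TA1, TC1) = 0.27.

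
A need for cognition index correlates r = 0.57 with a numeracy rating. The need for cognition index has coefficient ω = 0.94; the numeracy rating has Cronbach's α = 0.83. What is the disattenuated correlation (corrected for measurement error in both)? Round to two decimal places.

0.65

r_true = r_obs / √(r_xx · r_yy) = 0.57 / √(0.94 × 0.83) = 0.57 / √0.7802 = 0.57 / 0.8833 ≈ 0.65.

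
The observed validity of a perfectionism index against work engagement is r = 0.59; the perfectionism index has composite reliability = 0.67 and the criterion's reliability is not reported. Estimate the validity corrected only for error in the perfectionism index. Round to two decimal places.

Single correction: r_c = r_obs / √r_xx = 0.59 / √0.67 = 0.59 / 0.8185 ≈ 0.72.

0.72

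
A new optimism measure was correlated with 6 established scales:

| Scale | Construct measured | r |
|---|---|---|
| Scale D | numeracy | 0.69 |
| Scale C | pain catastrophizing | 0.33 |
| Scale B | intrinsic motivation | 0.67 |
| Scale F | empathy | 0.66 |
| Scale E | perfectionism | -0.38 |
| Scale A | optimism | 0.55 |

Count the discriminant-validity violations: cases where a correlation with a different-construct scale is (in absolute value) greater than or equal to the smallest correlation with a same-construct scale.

Convergent (same construct = optimism): Scale A.
Smallest convergent = 0.55. Discriminant |r|: 0.69, 0.33, 0.67, 0.66, 0.38; count ≥ 0.55 → 3.

3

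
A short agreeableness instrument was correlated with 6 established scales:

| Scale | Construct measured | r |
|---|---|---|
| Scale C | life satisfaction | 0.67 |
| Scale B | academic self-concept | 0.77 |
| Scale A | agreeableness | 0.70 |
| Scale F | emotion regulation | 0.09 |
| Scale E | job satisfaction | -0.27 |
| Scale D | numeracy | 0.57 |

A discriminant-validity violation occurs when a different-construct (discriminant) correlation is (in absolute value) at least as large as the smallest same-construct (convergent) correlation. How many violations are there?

1

Convergent (same construct = agreeableness): Scale A.
Smallest convergent = 0.70. Discriminant |r|: 0.67, 0.77, 0.09, 0.27, 0.57; count ≥ 0.70 → 1.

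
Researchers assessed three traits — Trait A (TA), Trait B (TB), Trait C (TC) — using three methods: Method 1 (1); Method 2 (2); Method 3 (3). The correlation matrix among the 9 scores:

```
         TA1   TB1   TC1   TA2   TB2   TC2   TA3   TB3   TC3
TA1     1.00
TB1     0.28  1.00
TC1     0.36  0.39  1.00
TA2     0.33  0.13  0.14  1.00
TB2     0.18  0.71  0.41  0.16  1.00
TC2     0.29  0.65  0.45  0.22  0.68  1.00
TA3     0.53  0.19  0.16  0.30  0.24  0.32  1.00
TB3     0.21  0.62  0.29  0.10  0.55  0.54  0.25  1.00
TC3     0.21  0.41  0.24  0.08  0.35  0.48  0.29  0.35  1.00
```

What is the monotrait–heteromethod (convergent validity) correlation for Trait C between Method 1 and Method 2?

0.45

Same trait (TC), different methods: r(TC1, TC2) = 0.45.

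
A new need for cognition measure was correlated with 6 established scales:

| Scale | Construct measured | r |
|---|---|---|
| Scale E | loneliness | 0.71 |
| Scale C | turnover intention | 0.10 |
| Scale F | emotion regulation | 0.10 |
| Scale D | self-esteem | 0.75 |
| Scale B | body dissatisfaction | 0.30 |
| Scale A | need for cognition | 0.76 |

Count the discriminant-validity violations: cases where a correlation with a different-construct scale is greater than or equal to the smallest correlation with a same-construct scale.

Convergent (same construct = need for cognition): Scale A.
Smallest convergent = 0.76. Discriminant values: 0.71, 0.10, 0.10, 0.75, 0.30; count ≥ 0.76 → 0.

0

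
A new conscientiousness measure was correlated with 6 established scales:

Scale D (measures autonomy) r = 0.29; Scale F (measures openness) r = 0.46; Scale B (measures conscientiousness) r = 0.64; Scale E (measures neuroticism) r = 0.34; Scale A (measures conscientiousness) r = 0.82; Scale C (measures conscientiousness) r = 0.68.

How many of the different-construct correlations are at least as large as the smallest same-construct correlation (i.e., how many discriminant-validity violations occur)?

0

Convergent (same construct = conscientiousness): Scale B, Scale A, Scale C.
Smallest convergent = 0.64. Discriminant values: 0.29, 0.46, 0.34; count ≥ 0.64 → 0.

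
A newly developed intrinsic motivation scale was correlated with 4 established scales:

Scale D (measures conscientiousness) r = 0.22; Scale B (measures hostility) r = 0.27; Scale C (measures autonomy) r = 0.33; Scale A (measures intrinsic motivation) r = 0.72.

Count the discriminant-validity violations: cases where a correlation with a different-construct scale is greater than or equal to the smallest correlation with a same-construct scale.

Convergent (same construct = intrinsic motivation): Scale A.
Smallest convergent = 0.72. Discriminant values: 0.22, 0.27, 0.33; count ≥ 0.72 → 0.

0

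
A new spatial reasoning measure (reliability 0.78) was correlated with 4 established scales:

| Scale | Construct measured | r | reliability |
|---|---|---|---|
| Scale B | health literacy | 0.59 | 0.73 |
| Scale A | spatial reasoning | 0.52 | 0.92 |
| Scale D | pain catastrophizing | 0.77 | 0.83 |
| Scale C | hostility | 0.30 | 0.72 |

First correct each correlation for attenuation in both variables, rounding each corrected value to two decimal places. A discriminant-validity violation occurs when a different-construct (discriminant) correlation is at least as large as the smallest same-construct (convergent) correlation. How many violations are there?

2

Disattenuated r (r / √(r_scale · r_new)):
  Scale B (disc): 0.59 / √(0.73·0.78) = 0.78
  Scale A (conv): 0.52 / √(0.92·0.78) = 0.61
  Scale D (disc): 0.77 / √(0.83·0.78) = 0.96
  Scale C (disc): 0.30 / √(0.72·0.78) = 0.40
Smallest convergent = 0.61. Discriminant values: 0.78, 0.96, 0.40; count ≥ 0.61 → 2.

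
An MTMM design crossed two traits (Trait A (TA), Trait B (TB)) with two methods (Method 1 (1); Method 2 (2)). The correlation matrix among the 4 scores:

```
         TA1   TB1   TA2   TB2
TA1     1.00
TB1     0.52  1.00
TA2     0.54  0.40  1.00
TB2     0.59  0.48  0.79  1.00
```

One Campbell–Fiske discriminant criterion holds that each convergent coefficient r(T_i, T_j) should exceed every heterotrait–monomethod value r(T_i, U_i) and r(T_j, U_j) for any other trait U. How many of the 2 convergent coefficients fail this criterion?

Each convergent coefficient versus the relevant comparison correlations:
TA (methods 1·2): 0.54 vs {0.52, 0.79} → fail.
TB (methods 1·2): 0.48 vs {0.52, 0.79} → fail.
2 of 2 fail.

2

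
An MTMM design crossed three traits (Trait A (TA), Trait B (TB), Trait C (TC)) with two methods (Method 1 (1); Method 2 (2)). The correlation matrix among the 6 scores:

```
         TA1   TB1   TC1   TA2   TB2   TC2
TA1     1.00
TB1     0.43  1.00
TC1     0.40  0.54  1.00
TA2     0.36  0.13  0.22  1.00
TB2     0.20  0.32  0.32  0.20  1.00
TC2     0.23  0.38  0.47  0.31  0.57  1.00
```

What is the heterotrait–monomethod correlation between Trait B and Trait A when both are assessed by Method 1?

Different traits, same method: r(TB1, TA1) = 0.43.

0.43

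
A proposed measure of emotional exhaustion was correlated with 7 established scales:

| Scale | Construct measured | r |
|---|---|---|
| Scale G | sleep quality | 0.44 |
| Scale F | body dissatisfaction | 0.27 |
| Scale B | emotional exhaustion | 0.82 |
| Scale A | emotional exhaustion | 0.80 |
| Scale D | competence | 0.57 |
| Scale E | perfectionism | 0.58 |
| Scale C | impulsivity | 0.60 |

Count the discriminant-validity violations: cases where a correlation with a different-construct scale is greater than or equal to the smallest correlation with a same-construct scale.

0

Convergent (same construct = emotional exhaustion): Scale B, Scale A.
Smallest convergent = 0.80. Discriminant values: 0.44, 0.27, 0.57, 0.58, 0.60; count ≥ 0.80 → 0.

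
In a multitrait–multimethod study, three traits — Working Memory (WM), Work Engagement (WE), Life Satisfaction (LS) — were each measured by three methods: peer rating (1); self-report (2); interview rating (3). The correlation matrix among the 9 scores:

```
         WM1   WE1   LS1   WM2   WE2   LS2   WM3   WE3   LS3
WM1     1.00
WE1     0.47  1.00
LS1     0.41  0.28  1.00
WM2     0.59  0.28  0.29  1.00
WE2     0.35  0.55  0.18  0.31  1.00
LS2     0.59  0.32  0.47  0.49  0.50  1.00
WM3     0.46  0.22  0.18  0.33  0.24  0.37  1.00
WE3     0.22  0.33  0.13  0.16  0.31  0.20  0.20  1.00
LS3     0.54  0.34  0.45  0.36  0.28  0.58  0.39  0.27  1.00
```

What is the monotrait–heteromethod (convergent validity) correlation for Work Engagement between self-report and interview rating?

0.31

Same trait (WE), different methods: r(WE2, WE3) = 0.31.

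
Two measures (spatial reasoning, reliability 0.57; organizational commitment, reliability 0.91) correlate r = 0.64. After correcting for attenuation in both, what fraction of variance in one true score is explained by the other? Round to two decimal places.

Disattenuated r = 0.64 / √(0.57 × 0.91) = 0.64 / 0.7202 = 0.8886.
Shared true-score variance = 0.8886² = 0.7896 ≈ 0.79.

0.79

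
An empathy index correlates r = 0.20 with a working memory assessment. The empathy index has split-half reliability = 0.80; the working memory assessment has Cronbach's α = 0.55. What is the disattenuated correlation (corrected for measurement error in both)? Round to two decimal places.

0.30

r_true = r_obs / √(r_xx · r_yy) = 0.20 / √(0.80 × 0.55) = 0.20 / √0.4400 = 0.20 / 0.6633 ≈ 0.30.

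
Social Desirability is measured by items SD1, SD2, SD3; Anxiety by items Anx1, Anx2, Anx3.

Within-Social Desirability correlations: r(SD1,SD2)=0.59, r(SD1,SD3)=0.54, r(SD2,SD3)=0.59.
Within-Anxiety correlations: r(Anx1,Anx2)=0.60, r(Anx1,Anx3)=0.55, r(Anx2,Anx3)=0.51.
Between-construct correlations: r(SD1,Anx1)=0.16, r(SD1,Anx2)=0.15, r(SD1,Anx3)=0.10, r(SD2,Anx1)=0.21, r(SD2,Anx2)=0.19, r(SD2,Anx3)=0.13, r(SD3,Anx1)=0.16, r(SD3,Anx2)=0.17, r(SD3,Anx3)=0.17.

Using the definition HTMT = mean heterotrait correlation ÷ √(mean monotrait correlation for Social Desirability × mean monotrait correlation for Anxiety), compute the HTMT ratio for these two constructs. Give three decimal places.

0.284

Mean heterotrait r = 1.44/9 = 0.1600.
Mean within-SD = 1.72/3 = 0.5733; mean within-Anx = 1.66/3 = 0.5533.
Geometric mean = √(0.5733 × 0.5533) = 0.5632.
HTMT = 0.1600 / 0.5632 = 0.284.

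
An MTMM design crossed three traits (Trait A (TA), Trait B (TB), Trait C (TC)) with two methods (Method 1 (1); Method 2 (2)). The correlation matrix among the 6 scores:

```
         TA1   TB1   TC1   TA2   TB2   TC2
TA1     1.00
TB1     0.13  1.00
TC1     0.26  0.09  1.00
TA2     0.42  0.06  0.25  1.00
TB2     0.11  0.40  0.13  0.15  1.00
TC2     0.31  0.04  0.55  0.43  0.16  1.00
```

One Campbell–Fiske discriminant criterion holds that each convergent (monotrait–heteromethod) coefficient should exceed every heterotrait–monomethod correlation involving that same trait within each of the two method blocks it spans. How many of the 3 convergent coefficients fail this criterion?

1

Checking each validity diagonal entry against its comparison values:
TA (methods 1·2): 0.42 vs {0.13, 0.15, 0.26, 0.43} → fail.
TB (methods 1·2): 0.40 vs {0.13, 0.15, 0.09, 0.16} → pass.
TC (methods 1·2): 0.55 vs {0.26, 0.43, 0.09, 0.16} → pass.
1 of 3 fail.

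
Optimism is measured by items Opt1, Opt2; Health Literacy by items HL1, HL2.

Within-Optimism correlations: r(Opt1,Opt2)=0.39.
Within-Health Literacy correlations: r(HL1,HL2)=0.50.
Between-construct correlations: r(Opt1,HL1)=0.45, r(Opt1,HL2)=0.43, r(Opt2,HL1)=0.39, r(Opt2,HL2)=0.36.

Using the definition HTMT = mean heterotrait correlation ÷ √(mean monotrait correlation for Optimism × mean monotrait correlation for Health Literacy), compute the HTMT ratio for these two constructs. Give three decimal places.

0.923

Mean heterotrait r = 1.63/4 = 0.4075.
Mean within-Opt = 0.39/1 = 0.3900; mean within-HL = 0.50/1 = 0.5000.
Geometric mean = √(0.3900 × 0.5000) = 0.4416.
HTMT = 0.4075 / 0.4416 = 0.923.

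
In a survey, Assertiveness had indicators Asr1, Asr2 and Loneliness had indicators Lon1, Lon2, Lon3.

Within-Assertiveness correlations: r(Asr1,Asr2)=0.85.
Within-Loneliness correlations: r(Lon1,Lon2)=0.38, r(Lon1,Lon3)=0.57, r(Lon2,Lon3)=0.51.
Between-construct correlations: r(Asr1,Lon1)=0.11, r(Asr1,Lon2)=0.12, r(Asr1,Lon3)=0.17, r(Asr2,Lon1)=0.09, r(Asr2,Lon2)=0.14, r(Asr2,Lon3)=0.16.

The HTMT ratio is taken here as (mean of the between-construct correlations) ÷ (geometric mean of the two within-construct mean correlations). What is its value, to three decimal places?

0.205

Mean between = 0.79/6 = 0.1317.
Mean within-Asr = 0.85/1 = 0.8500; mean within-Lon = 1.46/3 = 0.4867.
Geometric mean = √(0.8500 × 0.4867) = 0.6432.
HTMT = 0.1317 / 0.6432 = 0.205.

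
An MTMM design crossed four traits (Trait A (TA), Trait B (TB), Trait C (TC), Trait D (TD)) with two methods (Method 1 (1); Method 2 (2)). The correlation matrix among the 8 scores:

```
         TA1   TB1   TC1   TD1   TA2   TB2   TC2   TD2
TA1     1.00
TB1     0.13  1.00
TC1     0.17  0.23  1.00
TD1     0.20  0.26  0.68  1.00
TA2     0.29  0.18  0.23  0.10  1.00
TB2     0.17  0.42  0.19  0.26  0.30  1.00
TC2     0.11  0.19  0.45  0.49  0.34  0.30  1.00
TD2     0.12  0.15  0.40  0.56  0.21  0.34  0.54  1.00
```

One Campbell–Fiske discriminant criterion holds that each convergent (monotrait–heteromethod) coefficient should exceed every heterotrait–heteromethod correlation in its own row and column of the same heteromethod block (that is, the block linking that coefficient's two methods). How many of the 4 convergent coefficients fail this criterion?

1

Each convergent coefficient versus the relevant comparison correlations:
TA (methods 1·2): 0.29 vs {0.17, 0.18, 0.11, 0.23, 0.12, 0.10} → pass.
TB (methods 1·2): 0.42 vs {0.18, 0.17, 0.19, 0.19, 0.15, 0.26} → pass.
TC (methods 1·2): 0.45 vs {0.23, 0.11, 0.19, 0.19, 0.40, 0.49} → fail.
TD (methods 1·2): 0.56 vs {0.10, 0.12, 0.26, 0.15, 0.49, 0.40} → pass.
1 of 4 fail.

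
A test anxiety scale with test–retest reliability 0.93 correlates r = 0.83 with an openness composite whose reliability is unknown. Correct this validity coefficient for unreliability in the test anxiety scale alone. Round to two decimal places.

Single correction: r_c = r_obs / √r_xx = 0.83 / √0.93 = 0.83 / 0.9644 ≈ 0.86.

0.86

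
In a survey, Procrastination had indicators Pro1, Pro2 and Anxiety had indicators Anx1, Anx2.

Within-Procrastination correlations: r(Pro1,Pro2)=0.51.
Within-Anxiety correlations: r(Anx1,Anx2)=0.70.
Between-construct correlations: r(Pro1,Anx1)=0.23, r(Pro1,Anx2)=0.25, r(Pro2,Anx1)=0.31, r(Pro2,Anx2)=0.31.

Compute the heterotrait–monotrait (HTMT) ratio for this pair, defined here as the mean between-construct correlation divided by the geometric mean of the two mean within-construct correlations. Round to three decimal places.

0.460

Mean between = 1.10/4 = 0.2750.
Mean within-Pro = 0.51/1 = 0.5100; mean within-Anx = 0.70/1 = 0.7000.
Geometric mean = √(0.5100 × 0.7000) = 0.5975.
HTMT = 0.2750 / 0.5975 = 0.460.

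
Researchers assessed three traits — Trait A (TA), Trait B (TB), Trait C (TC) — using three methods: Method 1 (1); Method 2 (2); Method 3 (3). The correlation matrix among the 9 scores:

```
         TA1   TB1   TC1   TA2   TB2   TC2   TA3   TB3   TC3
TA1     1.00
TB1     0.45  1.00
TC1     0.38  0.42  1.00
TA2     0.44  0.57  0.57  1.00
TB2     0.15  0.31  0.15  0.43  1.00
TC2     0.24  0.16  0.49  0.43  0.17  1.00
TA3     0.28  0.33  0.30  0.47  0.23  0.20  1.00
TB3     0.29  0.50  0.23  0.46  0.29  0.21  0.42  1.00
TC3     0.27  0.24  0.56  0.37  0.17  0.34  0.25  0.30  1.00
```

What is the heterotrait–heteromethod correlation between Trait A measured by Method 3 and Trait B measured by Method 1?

0.33

Different traits and methods: r(TA3, TB1) = 0.33.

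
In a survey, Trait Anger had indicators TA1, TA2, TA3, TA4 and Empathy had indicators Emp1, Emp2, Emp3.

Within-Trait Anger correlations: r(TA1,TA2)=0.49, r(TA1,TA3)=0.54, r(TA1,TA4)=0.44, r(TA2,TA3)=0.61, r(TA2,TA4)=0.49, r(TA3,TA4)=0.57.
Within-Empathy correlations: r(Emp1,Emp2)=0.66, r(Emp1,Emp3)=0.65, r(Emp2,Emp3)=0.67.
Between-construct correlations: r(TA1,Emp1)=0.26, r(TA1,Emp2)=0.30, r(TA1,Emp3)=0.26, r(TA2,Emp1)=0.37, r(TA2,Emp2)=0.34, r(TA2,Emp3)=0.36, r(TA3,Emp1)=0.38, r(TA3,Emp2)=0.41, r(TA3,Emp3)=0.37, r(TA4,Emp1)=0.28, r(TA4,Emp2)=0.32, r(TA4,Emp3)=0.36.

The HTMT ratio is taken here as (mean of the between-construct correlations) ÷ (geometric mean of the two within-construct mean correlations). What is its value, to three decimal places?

Mean between = 4.01/12 = 0.3342.
Mean within-TA = 3.14/6 = 0.5233; mean within-Emp = 1.98/3 = 0.6600.
Geometric mean = √(0.5233 × 0.6600) = 0.5877.
HTMT = 0.3342 / 0.5877 = 0.569.

0.569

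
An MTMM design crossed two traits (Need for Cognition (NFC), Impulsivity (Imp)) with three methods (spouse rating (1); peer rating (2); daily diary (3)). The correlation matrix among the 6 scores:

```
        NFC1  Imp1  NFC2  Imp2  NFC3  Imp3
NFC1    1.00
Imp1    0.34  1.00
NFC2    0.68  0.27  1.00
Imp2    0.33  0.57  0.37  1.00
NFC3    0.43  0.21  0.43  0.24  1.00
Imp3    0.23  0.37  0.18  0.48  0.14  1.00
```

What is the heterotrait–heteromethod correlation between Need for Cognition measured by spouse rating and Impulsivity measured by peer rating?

0.33

Different traits and methods: r(NFC1, Imp2) = 0.33.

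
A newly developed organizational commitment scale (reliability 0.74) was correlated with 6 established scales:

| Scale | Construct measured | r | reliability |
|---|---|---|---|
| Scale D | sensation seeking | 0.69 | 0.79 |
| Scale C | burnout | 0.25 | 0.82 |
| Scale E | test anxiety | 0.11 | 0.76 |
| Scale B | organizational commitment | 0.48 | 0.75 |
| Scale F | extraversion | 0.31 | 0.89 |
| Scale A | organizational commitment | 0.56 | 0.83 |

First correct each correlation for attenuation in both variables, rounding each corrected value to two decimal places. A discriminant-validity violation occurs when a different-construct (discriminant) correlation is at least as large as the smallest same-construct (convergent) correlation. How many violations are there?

Disattenuated r (r / √(r_scale · r_new)):
  Scale D (disc): 0.69 / √(0.79·0.74) = 0.90
  Scale C (disc): 0.25 / √(0.82·0.74) = 0.32
  Scale E (disc): 0.11 / √(0.76·0.74) = 0.15
  Scale B (conv): 0.48 / √(0.75·0.74) = 0.64
  Scale F (disc): 0.31 / √(0.89·0.74) = 0.38
  Scale A (conv): 0.56 / √(0.83·0.74) = 0.71
Smallest convergent = 0.64. Discriminant values: 0.90, 0.32, 0.15, 0.38; count ≥ 0.64 → 1.

1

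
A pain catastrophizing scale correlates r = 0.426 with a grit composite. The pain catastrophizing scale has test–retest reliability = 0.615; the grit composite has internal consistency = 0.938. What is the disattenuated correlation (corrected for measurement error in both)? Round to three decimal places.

0.561

r_true = r_obs / √(r_xx · r_yy) = 0.426 / √(0.615 × 0.938) = 0.426 / √0.576870 = 0.426 / 0.7595 ≈ 0.561.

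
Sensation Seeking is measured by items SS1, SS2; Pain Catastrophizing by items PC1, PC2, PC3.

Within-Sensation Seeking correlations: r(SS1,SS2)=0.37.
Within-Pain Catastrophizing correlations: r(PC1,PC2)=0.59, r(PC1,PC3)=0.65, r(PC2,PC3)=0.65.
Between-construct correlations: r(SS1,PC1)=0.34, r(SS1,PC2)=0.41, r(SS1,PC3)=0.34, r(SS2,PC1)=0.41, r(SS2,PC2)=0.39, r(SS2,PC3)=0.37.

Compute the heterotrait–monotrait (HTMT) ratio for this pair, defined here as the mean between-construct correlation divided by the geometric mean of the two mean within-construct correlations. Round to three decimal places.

0.780

Mean between = 2.26/6 = 0.3767.
Mean within-SS = 0.37/1 = 0.3700; mean within-PC = 1.89/3 = 0.6300.
Geometric mean = √(0.3700 × 0.6300) = 0.4828.
HTMT = 0.3767 / 0.4828 = 0.780.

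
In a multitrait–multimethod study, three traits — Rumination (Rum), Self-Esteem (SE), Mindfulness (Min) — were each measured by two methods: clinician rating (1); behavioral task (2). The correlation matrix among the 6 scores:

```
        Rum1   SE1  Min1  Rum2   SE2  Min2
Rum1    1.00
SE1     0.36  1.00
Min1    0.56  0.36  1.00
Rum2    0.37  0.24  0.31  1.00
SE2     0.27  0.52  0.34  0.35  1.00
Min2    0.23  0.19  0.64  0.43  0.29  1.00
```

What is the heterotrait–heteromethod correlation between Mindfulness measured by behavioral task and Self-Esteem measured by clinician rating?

0.19

Different traits and methods: r(Min2, SE1) = 0.19.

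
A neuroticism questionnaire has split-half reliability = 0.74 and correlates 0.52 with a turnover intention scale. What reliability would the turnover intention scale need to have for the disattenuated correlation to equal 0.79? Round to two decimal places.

r_true = r_obs / √(r_xx · r_yy) ⇒ 0.79 = 0.52 / √(0.74 · r_yy).
√(0.74 · r_yy) = 0.52 / 0.79 = 0.6582; 0.74 · r_yy = 0.4332; r_yy = 0.4332 / 0.74 ≈ 0.59.

0.59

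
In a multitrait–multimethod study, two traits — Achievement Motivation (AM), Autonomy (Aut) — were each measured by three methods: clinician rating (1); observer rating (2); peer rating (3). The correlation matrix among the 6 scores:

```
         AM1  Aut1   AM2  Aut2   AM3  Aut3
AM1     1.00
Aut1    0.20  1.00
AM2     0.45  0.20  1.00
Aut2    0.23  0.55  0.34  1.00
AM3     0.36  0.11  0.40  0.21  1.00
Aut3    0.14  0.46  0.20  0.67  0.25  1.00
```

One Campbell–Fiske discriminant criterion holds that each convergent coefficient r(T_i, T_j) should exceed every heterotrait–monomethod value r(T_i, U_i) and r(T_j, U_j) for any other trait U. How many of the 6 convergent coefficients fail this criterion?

Convergent coefficients and their comparison sets:
AM (methods 1·2): 0.45 vs {0.20, 0.34} → pass.
AM (methods 1·3): 0.36 vs {0.20, 0.25} → pass.
AM (methods 2·3): 0.40 vs {0.34, 0.25} → pass.
Aut (methods 1·2): 0.55 vs {0.20, 0.34} → pass.
Aut (methods 1·3): 0.46 vs {0.20, 0.25} → pass.
Aut (methods 2·3): 0.67 vs {0.34, 0.25} → pass.
0 of 6 fail.

0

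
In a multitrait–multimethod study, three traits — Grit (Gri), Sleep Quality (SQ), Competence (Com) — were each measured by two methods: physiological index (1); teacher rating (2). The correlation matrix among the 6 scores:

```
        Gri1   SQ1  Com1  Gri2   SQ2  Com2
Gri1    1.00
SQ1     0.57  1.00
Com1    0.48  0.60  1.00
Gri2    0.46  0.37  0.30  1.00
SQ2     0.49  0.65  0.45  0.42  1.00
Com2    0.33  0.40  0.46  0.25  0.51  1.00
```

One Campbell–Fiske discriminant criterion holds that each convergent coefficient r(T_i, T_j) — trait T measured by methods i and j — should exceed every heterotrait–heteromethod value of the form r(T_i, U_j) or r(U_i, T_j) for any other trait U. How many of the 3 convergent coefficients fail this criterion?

1

Checking each validity diagonal entry against its comparison values:
Gri (methods 1·2): 0.46 vs {0.49, 0.37, 0.33, 0.30} → fail.
SQ (methods 1·2): 0.65 vs {0.37, 0.49, 0.40, 0.45} → pass.
Com (methods 1·2): 0.46 vs {0.30, 0.33, 0.45, 0.40} → pass.
1 of 3 fail.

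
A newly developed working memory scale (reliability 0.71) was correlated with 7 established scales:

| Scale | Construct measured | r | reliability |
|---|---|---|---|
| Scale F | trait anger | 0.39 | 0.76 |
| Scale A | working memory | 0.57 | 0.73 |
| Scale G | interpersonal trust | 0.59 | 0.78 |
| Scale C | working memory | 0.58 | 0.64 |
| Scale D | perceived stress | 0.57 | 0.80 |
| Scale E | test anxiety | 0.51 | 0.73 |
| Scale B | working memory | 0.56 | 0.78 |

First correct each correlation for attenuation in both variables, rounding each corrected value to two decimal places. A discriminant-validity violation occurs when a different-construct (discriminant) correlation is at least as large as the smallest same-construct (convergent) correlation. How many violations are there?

2

Disattenuated r (r / √(r_scale · r_new)):
  Scale F (disc): 0.39 / √(0.76·0.71) = 0.53
  Scale A (conv): 0.57 / √(0.73·0.71) = 0.79
  Scale G (disc): 0.59 / √(0.78·0.71) = 0.79
  Scale C (conv): 0.58 / √(0.64·0.71) = 0.86
  Scale D (disc): 0.57 / √(0.80·0.71) = 0.76
  Scale E (disc): 0.51 / √(0.73·0.71) = 0.71
  Scale B (conv): 0.56 / √(0.78·0.71) = 0.75
Smallest convergent = 0.75. Discriminant values: 0.53, 0.79, 0.76, 0.71; count ≥ 0.75 → 2.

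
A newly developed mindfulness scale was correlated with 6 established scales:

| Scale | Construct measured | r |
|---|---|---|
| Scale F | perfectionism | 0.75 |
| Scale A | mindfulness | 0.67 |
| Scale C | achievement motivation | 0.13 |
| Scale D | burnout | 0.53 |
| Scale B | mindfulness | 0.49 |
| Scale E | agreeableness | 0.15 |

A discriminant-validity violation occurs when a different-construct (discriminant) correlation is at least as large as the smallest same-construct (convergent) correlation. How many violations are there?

2

Convergent (same construct = mindfulness): Scale A, Scale B.
Smallest convergent = 0.49. Discriminant values: 0.75, 0.13, 0.53, 0.15; count ≥ 0.49 → 2.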